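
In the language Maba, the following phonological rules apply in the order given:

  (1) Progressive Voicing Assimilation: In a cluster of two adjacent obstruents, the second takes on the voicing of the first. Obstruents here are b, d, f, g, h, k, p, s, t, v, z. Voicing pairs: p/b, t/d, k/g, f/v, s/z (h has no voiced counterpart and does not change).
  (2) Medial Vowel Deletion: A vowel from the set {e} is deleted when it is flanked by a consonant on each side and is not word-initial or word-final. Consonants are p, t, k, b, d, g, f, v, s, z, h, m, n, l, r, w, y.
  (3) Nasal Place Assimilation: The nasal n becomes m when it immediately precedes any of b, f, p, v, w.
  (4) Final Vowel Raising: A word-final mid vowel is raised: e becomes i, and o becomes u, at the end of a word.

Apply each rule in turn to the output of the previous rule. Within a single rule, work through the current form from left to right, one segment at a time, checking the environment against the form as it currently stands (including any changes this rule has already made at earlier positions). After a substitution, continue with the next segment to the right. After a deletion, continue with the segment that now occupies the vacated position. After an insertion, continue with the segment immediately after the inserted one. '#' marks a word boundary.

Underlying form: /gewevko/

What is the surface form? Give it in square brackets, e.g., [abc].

[gwvgu]

(1) Progressive Voicing Assimilation: [gewevko] → [gewevgo]
(2) Medial Vowel Deletion: [gewevgo] → [gwvgo]
(3) Nasal Place Assimilation: no change — [gwvgo]
(4) Final Vowel Raising: [gwvgo] → [gwvgu]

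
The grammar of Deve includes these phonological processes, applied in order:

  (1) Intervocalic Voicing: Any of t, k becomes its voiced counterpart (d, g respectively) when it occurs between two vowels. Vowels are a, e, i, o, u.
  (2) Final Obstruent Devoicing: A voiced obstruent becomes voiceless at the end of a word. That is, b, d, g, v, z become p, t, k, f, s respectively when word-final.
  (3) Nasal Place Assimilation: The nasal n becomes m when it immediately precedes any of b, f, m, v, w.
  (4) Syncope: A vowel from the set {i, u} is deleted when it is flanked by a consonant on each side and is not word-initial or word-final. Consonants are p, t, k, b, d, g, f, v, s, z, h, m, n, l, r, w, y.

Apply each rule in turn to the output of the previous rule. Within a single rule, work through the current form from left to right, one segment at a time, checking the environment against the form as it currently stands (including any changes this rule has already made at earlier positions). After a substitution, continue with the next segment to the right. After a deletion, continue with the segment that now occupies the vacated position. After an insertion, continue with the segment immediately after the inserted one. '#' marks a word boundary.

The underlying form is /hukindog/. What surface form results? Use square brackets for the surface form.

(1) Intervocalic Voicing: [hukindog] → [hugindog]
(2) Final Obstruent Devoicing: [hugindog] → [hugindok]
(3) Nasal Place Assimilation: no change — [hugindok]
(4) Syncope: [hugindok] → [hgndok]

[hgndok]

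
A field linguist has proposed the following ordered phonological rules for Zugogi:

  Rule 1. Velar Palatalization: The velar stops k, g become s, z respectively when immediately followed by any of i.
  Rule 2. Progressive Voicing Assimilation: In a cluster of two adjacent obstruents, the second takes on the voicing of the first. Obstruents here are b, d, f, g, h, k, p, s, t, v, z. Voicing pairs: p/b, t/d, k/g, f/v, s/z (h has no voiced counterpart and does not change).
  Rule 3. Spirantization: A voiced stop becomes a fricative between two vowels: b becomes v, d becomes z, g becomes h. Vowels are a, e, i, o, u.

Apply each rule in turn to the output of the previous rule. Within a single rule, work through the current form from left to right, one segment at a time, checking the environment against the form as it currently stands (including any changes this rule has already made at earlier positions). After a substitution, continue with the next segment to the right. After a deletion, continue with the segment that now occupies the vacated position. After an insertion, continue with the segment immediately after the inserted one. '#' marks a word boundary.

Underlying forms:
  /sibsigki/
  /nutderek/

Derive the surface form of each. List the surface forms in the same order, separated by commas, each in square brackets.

/sibsigki/:
  Rule 1 Velar Palatalization: [sibsigki] → [sibsigsi]
  Rule 2 Progressive Voicing Assimilation: [sibsigsi] → [sibzigzi]
  Rule 3 Spirantization: no change — [sibzigzi]
/nutderek/:
  Rule 1 Velar Palatalization: no change — [nutderek]
  Rule 2 Progressive Voicing Assimilation: [nutderek] → [nutterek]
  Rule 3 Spirantization: no change — [nutterek]

[sibzigzi], [nutterek]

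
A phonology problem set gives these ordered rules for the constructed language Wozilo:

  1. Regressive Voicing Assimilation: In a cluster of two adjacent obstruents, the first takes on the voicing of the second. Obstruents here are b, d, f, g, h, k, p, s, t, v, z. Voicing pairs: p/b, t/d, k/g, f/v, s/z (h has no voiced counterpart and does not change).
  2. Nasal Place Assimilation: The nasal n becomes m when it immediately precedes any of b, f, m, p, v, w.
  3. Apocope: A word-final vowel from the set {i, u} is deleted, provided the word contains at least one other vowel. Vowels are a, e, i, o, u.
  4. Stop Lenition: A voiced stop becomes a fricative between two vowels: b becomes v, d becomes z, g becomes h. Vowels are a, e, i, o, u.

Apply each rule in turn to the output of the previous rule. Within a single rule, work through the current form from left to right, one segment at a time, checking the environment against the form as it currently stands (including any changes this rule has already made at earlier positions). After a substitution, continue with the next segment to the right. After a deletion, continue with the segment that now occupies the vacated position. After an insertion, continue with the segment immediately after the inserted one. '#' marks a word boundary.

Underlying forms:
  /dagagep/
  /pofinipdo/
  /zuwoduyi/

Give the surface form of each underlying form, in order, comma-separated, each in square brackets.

[dahahep], [pofinibdo], [zuwozuy]

/dagagep/:
  1 Regressive Voicing Assimilation: no change — [dagagep]
  2 Nasal Place Assimilation: no change — [dagagep]
  3 Apocope: no change — [dagagep]
  4 Stop Lenition: [dagagep] → [dahahep]
/pofinipdo/:
  1 Regressive Voicing Assimilation: [pofinipdo] → [pofinibdo]
  2 Nasal Place Assimilation: no change — [pofinibdo]
  3 Apocope: no change — [pofinibdo]
  4 Stop Lenition: no change — [pofinibdo]
/zuwoduyi/:
  1 Regressive Voicing Assimilation: no change — [zuwoduyi]
  2 Nasal Place Assimilation: no change — [zuwoduyi]
  3 Apocope: [zuwoduyi] → [zuwoduy]
  4 Stop Lenition: [zuwoduy] → [zuwozuy]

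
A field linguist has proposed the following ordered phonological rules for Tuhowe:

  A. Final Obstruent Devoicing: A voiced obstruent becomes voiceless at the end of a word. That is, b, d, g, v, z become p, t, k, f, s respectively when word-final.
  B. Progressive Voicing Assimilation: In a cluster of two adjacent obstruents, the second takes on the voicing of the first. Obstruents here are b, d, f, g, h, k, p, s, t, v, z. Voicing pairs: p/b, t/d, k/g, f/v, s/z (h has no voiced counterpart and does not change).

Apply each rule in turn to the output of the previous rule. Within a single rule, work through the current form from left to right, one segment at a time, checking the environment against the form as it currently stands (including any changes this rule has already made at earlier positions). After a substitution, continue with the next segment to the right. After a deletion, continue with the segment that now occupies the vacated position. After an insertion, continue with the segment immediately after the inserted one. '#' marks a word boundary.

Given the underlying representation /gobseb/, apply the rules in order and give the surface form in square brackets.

[gobzep]

A Final Obstruent Devoicing: [gobseb] → [gobsep]
B Progressive Voicing Assimilation: [gobsep] → [gobzep]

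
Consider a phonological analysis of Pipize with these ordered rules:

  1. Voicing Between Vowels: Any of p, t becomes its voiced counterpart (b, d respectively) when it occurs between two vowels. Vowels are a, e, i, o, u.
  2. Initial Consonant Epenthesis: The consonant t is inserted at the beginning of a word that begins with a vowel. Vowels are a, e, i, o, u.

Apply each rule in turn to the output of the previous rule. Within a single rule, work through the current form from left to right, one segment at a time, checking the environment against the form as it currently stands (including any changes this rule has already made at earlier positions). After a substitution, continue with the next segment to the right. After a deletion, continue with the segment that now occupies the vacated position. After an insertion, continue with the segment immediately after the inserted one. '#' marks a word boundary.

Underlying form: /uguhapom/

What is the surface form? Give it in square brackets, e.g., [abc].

[tuguhabom]

1 Voicing Between Vowels: [uguhapom] → [uguhabom]
2 Initial Consonant Epenthesis: [uguhabom] → [tuguhabom]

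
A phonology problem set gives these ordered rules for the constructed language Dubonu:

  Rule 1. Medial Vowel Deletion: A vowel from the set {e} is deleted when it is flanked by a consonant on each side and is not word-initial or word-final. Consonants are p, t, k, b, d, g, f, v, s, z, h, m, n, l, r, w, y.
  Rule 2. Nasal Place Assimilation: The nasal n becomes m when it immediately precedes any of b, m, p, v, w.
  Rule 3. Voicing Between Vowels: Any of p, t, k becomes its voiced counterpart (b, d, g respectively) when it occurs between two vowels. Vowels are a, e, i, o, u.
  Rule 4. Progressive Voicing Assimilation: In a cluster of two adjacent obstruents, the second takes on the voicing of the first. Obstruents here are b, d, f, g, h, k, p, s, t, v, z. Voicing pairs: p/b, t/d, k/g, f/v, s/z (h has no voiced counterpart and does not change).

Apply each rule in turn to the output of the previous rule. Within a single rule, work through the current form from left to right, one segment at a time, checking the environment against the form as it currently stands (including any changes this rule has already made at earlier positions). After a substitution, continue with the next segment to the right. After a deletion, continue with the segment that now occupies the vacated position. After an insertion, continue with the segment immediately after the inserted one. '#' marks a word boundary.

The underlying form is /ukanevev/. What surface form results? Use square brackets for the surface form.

Rule 1 Medial Vowel Deletion: [ukanevev] → [ukanvv]
Rule 2 Nasal Place Assimilation: [ukanvv] → [ukamvv]
Rule 3 Voicing Between Vowels: [ukamvv] → [ugamvv]
Rule 4 Progressive Voicing Assimilation: no change — [ugamvv]

[ugamvv]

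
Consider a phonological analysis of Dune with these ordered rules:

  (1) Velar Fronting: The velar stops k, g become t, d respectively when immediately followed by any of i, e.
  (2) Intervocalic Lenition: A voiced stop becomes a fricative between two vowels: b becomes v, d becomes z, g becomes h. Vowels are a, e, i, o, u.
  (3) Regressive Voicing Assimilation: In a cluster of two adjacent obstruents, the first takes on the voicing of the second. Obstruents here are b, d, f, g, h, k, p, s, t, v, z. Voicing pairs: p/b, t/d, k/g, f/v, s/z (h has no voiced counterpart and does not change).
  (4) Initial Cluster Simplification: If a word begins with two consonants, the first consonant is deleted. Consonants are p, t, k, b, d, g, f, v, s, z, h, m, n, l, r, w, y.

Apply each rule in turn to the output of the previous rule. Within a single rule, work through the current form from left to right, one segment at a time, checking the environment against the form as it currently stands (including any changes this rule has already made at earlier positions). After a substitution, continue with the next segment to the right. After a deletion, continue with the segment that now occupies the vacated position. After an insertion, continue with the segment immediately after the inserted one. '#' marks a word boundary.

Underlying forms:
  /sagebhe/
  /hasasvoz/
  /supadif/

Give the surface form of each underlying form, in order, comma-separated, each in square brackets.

/sagebhe/:
  (1) Velar Fronting: [sagebhe] → [sadebhe]
  (2) Intervocalic Lenition: [sadebhe] → [sazebhe]
  (3) Regressive Voicing Assimilation: [sazebhe] → [sazephe]
  (4) Initial Cluster Simplification: no change — [sazephe]
/hasasvoz/:
  (1) Velar Fronting: no change — [hasasvoz]
  (2) Intervocalic Lenition: no change — [hasasvoz]
  (3) Regressive Voicing Assimilation: [hasasvoz] → [hasazvoz]
  (4) Initial Cluster Simplification: no change — [hasazvoz]
/supadif/:
  (1) Velar Fronting: no change — [supadif]
  (2) Intervocalic Lenition: [supadif] → [supazif]
  (3) Regressive Voicing Assimilation: no change — [supazif]
  (4) Initial Cluster Simplification: no change — [supazif]

[sazephe], [hasazvoz], [supazif]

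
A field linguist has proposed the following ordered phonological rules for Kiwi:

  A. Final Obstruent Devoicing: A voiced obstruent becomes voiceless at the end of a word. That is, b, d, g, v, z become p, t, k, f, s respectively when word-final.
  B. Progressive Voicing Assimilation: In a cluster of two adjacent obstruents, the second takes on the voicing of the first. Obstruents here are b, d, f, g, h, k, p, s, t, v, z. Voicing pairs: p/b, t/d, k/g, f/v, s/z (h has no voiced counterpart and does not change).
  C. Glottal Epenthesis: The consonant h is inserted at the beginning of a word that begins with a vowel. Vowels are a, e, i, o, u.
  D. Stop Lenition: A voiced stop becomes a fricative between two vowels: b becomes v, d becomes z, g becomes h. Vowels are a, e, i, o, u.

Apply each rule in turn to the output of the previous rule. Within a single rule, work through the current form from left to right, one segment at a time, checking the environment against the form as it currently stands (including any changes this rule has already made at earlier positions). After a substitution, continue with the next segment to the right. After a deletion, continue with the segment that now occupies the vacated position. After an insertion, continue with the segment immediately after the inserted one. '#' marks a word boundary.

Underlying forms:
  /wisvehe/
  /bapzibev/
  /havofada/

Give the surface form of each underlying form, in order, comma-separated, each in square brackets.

/wisvehe/:
  A Final Obstruent Devoicing: no change — [wisvehe]
  B Progressive Voicing Assimilation: [wisvehe] → [wisfehe]
  C Glottal Epenthesis: no change — [wisfehe]
  D Stop Lenition: no change — [wisfehe]
/bapzibev/:
  A Final Obstruent Devoicing: [bapzibev] → [bapzibef]
  B Progressive Voicing Assimilation: [bapzibef] → [bapsibef]
  C Glottal Epenthesis: no change — [bapsibef]
  D Stop Lenition: [bapsibef] → [bapsivef]
/havofada/:
  A Final Obstruent Devoicing: no change — [havofada]
  B Progressive Voicing Assimilation: no change — [havofada]
  C Glottal Epenthesis: no change — [havofada]
  D Stop Lenition: [havofada] → [havofaza]

[wisfehe], [bapsivef], [havofaza]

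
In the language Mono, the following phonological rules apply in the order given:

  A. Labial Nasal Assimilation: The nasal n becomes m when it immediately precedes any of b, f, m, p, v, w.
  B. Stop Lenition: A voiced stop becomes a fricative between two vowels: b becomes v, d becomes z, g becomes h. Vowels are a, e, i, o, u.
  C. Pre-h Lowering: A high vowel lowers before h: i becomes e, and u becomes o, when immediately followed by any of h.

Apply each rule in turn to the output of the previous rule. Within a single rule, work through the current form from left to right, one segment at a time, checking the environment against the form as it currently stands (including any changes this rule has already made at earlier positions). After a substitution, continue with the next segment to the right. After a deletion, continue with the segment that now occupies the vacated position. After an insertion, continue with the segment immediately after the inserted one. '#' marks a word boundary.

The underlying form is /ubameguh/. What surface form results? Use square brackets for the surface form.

A Labial Nasal Assimilation: no change — [ubameguh]
B Stop Lenition: [ubameguh] → [uvamehuh]
C Pre-h Lowering: [uvamehuh] → [uvamehoh]

[uvamehoh]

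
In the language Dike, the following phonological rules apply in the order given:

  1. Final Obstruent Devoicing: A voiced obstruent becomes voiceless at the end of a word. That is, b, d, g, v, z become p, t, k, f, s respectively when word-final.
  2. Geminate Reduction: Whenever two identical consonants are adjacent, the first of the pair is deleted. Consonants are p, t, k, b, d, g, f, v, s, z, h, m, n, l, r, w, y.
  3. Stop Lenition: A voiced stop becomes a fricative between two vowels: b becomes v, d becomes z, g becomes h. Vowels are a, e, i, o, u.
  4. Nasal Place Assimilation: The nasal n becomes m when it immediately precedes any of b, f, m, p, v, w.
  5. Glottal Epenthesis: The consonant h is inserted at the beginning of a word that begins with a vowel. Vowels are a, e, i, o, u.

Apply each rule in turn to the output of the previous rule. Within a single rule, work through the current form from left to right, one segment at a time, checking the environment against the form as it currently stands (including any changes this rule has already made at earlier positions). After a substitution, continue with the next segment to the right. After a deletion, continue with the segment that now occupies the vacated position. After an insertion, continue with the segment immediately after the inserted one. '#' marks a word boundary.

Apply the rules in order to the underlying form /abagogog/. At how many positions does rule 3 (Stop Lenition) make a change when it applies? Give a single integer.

1 Final Obstruent Devoicing: [abagogog] → [abagogok]
2 Geminate Reduction: no change — [abagogok]
3 Stop Lenition: [abagogok] → [avahohok]
4 Nasal Place Assimilation: no change — [avahohok]
5 Glottal Epenthesis: [avahohok] → [havahohok]
Rule 3 changed 3 position(s).

3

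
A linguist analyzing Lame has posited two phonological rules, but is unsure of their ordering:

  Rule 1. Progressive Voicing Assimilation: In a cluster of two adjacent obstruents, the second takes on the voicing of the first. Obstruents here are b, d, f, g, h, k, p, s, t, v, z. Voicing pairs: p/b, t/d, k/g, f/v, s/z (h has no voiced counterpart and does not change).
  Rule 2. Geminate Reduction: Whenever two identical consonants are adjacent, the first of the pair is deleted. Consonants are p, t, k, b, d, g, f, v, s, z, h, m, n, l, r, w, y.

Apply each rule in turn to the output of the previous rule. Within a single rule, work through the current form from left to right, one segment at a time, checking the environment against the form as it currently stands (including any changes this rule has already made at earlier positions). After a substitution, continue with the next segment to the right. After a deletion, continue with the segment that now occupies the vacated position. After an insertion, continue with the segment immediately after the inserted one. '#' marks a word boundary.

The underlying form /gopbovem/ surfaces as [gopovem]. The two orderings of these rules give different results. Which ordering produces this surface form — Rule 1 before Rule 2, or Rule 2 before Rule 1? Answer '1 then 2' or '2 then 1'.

Order 1 then 2:
  1 Progressive Voicing Assimilation: [gopbovem] → [goppovem]
  2 Geminate Reduction: [goppovem] → [gopovem]
  result: [gopovem]
Order 2 then 1:
  2 Geminate Reduction: no change — [gopbovem]
  1 Progressive Voicing Assimilation: [gopbovem] → [goppovem]
  result: [goppovem]

1 then 2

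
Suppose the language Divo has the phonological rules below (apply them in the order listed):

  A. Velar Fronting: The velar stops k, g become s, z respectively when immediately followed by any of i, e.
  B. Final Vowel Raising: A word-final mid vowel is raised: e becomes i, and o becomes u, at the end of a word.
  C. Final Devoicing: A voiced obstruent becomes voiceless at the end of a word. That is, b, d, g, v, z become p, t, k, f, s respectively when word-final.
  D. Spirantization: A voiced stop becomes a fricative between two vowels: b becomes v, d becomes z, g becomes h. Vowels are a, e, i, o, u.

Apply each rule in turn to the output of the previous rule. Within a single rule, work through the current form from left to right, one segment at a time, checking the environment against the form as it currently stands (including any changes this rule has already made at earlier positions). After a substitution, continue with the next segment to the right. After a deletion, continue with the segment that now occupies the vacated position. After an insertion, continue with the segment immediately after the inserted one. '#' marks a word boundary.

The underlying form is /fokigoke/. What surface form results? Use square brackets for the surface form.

A Velar Fronting: [fokigoke] → [fosigose]
B Final Vowel Raising: [fosigose] → [fosigosi]
C Final Devoicing: no change — [fosigosi]
D Spirantization: [fosigosi] → [fosihosi]

[fosihosi]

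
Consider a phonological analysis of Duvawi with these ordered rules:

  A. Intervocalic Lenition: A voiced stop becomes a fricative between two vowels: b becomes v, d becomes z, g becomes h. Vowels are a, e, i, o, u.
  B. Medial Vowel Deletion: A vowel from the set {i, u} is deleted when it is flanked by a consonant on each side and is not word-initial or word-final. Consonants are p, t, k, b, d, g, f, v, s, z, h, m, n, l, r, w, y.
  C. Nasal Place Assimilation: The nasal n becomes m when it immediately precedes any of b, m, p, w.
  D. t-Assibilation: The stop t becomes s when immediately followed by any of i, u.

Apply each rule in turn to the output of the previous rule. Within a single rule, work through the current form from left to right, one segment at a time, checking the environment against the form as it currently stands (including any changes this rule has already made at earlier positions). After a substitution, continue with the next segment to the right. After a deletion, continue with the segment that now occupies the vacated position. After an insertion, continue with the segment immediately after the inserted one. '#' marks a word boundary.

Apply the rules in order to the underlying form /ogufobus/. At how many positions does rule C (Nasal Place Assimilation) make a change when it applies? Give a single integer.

0

A Intervocalic Lenition: [ogufobus] → [ohufovus]
B Medial Vowel Deletion: [ohufovus] → [ohfovs]
C Nasal Place Assimilation: no change — [ohfovs]
D t-Assibilation: no change — [ohfovs]
Rule C changed 0 position(s).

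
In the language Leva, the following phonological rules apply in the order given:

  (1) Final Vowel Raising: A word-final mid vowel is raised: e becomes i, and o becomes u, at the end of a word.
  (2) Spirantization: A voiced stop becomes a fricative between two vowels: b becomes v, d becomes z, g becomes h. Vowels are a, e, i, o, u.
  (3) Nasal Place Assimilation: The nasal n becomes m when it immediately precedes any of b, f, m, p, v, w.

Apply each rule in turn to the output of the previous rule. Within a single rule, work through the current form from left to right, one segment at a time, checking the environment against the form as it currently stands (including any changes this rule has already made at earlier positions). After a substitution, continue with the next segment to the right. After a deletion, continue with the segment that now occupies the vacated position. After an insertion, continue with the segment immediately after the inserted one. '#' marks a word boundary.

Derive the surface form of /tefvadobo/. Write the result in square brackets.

[tefvazovu]

(1) Final Vowel Raising: [tefvadobo] → [tefvadobu]
(2) Spirantization: [tefvadobu] → [tefvazovu]
(3) Nasal Place Assimilation: no change — [tefvazovu]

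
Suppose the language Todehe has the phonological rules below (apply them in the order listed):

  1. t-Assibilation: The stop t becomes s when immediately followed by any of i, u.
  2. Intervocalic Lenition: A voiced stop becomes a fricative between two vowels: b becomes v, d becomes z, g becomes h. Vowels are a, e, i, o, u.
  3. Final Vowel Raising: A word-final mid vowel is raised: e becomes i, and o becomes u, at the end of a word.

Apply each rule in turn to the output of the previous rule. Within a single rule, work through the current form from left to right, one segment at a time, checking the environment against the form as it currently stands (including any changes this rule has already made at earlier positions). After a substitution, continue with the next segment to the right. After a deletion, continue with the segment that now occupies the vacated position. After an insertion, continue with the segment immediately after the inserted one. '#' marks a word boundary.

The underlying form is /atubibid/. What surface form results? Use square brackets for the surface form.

1 t-Assibilation: [atubibid] → [asubibid]
2 Intervocalic Lenition: [asubibid] → [asuvivid]
3 Final Vowel Raising: no change — [asuvivid]

[asuvivid]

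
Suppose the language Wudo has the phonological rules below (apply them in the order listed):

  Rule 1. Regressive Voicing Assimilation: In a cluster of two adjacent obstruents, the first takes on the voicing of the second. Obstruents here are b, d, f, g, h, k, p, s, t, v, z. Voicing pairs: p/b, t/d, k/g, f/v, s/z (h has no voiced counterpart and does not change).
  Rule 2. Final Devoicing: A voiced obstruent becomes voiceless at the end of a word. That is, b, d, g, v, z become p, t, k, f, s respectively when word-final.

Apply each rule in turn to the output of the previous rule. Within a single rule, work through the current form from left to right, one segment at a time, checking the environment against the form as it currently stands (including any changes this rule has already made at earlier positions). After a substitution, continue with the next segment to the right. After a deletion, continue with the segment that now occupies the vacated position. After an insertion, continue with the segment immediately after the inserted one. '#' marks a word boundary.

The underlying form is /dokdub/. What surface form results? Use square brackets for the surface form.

Rule 1 Regressive Voicing Assimilation: [dokdub] → [dogdub]
Rule 2 Final Devoicing: [dogdub] → [dogdup]

[dogdup]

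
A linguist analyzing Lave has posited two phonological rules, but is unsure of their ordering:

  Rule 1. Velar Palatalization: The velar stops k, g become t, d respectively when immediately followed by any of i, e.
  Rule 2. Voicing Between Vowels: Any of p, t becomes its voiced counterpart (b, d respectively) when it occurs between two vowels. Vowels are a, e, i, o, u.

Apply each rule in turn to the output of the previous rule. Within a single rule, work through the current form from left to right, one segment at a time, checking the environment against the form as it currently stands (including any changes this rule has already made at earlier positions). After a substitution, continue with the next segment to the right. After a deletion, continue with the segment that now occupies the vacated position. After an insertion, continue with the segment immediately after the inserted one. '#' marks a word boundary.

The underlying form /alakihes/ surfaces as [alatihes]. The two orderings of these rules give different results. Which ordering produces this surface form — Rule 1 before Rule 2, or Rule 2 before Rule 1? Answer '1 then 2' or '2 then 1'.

2 then 1

Order 1 then 2:
  1 Velar Palatalization: [alakihes] → [alatihes]
  2 Voicing Between Vowels: [alatihes] → [aladihes]
  result: [aladihes]
Order 2 then 1:
  2 Voicing Between Vowels: no change — [alakihes]
  1 Velar Palatalization: [alakihes] → [alatihes]
  result: [alatihes]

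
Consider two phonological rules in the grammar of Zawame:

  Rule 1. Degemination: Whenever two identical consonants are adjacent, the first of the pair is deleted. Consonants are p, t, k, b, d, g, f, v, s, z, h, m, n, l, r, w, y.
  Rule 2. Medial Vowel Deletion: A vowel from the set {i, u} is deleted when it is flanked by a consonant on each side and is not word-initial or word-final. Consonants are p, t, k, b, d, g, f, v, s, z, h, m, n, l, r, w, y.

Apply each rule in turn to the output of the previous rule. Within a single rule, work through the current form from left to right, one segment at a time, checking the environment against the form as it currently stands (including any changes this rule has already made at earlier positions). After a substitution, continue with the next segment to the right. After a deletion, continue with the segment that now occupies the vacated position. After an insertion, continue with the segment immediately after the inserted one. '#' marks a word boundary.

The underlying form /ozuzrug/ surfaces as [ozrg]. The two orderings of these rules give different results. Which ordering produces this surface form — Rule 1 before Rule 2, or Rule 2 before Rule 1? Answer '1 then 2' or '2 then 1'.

Order 1 then 2:
  1 Degemination: no change — [ozuzrug]
  2 Medial Vowel Deletion: [ozuzrug] → [ozzrg]
  result: [ozzrg]
Order 2 then 1:
  2 Medial Vowel Deletion: [ozuzrug] → [ozzrg]
  1 Degemination: [ozzrg] → [ozrg]
  result: [ozrg]

2 then 1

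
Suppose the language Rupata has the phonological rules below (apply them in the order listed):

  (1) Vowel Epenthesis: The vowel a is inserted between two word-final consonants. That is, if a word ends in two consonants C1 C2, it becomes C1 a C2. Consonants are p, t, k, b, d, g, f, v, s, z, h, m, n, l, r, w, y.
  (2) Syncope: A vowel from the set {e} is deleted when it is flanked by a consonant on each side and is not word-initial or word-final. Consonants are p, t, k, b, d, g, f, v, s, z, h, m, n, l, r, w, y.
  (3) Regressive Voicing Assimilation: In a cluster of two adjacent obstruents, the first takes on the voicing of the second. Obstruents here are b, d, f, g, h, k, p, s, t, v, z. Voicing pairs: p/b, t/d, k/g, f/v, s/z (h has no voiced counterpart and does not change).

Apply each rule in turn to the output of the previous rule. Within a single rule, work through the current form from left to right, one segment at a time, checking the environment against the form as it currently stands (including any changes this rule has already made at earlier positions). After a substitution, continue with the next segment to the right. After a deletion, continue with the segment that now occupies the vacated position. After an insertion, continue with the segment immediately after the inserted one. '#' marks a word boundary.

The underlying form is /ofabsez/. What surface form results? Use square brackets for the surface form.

(1) Vowel Epenthesis: no change — [ofabsez]
(2) Syncope: [ofabsez] → [ofabsz]
(3) Regressive Voicing Assimilation: [ofabsz] → [ofapzz]

[ofapzz]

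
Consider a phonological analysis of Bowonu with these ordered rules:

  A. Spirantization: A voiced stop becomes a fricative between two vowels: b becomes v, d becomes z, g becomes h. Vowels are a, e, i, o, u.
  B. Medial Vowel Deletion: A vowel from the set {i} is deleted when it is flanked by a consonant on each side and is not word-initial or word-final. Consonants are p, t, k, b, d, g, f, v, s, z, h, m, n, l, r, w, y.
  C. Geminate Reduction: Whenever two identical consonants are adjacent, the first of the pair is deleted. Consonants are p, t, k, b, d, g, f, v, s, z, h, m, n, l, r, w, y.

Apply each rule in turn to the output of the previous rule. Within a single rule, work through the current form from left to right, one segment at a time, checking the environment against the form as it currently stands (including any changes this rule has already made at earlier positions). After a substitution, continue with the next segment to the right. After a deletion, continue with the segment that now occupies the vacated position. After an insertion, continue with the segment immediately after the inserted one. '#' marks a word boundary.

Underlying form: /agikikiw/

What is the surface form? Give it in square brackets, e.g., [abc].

A Spirantization: [agikikiw] → [ahikikiw]
B Medial Vowel Deletion: [ahikikiw] → [ahkkw]
C Geminate Reduction: [ahkkw] → [ahkw]

[ahkw]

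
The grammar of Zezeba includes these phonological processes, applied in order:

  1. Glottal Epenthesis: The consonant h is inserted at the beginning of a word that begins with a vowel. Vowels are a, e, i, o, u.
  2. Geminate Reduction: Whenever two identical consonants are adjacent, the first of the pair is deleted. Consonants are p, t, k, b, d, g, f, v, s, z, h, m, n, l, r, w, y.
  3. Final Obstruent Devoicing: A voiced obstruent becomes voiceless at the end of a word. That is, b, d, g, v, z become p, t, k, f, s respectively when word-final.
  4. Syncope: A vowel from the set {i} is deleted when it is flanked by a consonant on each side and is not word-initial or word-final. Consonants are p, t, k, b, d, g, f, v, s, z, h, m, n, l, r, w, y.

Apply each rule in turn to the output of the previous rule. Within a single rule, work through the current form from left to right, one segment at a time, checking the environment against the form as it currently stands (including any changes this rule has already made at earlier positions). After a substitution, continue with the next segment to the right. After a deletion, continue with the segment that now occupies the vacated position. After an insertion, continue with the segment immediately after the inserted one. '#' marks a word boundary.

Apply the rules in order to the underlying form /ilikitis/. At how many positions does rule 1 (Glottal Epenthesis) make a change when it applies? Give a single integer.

1 Glottal Epenthesis: [ilikitis] → [hilikitis]
2 Geminate Reduction: no change — [hilikitis]
3 Final Obstruent Devoicing: no change — [hilikitis]
4 Syncope: [hilikitis] → [hlkts]
Rule 1 changed 1 position(s).

1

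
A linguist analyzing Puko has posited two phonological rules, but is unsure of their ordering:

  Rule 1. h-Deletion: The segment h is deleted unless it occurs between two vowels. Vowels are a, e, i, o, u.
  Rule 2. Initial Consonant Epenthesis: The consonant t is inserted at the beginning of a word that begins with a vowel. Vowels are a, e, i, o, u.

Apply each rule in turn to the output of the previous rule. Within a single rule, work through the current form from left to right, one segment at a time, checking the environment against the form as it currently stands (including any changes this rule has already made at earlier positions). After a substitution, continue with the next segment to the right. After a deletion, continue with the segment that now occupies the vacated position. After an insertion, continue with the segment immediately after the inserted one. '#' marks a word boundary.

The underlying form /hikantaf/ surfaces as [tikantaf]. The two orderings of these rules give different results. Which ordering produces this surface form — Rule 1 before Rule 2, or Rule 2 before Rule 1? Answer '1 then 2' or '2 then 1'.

1 then 2

Order 1 then 2:
  1 h-Deletion: [hikantaf] → [ikantaf]
  2 Initial Consonant Epenthesis: [ikantaf] → [tikantaf]
  result: [tikantaf]
Order 2 then 1:
  2 Initial Consonant Epenthesis: no change — [hikantaf]
  1 h-Deletion: [hikantaf] → [ikantaf]
  result: [ikantaf]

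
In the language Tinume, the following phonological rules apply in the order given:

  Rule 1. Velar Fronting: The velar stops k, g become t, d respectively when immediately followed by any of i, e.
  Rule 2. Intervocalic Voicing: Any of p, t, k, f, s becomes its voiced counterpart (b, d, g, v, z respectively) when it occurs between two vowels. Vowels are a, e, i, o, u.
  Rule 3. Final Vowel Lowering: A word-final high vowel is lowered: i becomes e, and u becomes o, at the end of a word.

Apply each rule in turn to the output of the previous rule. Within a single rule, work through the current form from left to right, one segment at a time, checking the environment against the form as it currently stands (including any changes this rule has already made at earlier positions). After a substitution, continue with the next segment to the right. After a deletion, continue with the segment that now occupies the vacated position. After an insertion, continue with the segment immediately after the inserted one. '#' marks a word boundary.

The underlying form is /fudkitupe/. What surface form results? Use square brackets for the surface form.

[fudtidube]

Rule 1 Velar Fronting: [fudkitupe] → [fudtitupe]
Rule 2 Intervocalic Voicing: [fudtitupe] → [fudtidube]
Rule 3 Final Vowel Lowering: no change — [fudtidube]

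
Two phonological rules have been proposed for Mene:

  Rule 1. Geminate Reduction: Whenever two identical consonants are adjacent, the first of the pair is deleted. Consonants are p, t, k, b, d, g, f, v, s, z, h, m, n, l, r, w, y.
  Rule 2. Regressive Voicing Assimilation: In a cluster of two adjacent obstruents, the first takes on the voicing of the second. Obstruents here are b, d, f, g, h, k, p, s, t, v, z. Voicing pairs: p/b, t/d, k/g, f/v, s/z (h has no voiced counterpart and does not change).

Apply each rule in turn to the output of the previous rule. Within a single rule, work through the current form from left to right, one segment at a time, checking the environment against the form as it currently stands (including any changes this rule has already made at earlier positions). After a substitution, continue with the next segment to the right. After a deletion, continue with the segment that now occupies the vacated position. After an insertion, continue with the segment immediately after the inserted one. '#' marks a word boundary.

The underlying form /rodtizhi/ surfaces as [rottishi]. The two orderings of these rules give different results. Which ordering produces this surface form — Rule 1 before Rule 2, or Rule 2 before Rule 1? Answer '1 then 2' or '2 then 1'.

1 then 2

Order 1 then 2:
  1 Geminate Reduction: no change — [rodtizhi]
  2 Regressive Voicing Assimilation: [rodtizhi] → [rottishi]
  result: [rottishi]
Order 2 then 1:
  2 Regressive Voicing Assimilation: [rodtizhi] → [rottishi]
  1 Geminate Reduction: [rottishi] → [rotishi]
  result: [rotishi]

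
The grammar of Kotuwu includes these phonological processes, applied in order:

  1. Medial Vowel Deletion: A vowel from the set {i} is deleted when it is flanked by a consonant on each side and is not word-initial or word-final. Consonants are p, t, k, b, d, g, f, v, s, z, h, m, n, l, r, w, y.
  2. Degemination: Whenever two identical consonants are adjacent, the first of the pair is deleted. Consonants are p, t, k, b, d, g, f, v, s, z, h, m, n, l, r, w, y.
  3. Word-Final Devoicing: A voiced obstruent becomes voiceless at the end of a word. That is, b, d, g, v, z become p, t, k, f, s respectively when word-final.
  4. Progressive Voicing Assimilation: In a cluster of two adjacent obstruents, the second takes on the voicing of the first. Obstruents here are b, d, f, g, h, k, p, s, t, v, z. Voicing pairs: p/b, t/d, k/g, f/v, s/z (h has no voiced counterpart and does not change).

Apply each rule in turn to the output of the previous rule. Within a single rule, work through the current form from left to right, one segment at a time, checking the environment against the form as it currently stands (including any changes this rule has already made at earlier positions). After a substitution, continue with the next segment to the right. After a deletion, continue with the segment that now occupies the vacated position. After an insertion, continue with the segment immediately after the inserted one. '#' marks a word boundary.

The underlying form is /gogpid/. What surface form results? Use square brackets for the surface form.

[gogbd]

1 Medial Vowel Deletion: [gogpid] → [gogpd]
2 Degemination: no change — [gogpd]
3 Word-Final Devoicing: [gogpd] → [gogpt]
4 Progressive Voicing Assimilation: [gogpt] → [gogbd]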